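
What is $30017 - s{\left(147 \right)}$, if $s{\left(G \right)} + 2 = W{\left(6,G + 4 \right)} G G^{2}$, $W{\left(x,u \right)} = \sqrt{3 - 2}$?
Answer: $-3146504$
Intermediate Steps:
$W{\left(x,u \right)} = 1$ ($W{\left(x,u \right)} = \sqrt{1} = 1$)
$s{\left(G \right)} = -2 + G^{3}$ ($s{\left(G \right)} = -2 + 1 G G^{2} = -2 + 1 G^{3} = -2 + G^{3}$)
$30017 - s{\left(147 \right)} = 30017 - \left(-2 + 147^{3}\right) = 30017 - \left(-2 + 3176523\right) = 30017 - 3176521 = -3146504$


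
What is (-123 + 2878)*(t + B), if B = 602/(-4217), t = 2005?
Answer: 23292100665/4217 ≈ 5.5234e+6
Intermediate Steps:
B = -602/4217 (B = 602*(-1/4217) = -602/4217 ≈ -0.14276)
(-123 + 2878)*(t + B) = (-123 + 2878)*(2005 - 602/4217) = 2755*(8454483/4217) = 23292100665/4217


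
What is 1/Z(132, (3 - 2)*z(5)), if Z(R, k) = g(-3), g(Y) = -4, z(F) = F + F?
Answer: -¼ ≈ -0.25000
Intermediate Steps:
z(F) = 2*F
Z(R, k) = -4
1/Z(132, (3 - 2)*z(5)) = 1/(-4) = -¼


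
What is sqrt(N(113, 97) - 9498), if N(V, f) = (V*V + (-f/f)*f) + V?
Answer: sqrt(3287) ≈ 57.332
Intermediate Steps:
N(V, f) = V + V**2 - f (N(V, f) = (V**2 + (-1*1)*f) + V = (V**2 - f) + V = V + V**2 - f)
sqrt(N(113, 97) - 9498) = sqrt((113 + 113**2 - 1*97) - 9498) = sqrt((113 + 12769 - 97) - 9498) = sqrt(12785 - 9498) = sqrt(3287)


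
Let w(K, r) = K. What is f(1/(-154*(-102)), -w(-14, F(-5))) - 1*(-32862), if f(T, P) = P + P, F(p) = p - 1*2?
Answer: 32890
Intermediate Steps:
F(p) = -2 + p (F(p) = p - 2 = -2 + p)
f(T, P) = 2*P
f(1/(-154*(-102)), -w(-14, F(-5))) - 1*(-32862) = 2*(-1*(-14)) - 1*(-32862) = 2*14 + 32862 = 28 + 32862 = 32890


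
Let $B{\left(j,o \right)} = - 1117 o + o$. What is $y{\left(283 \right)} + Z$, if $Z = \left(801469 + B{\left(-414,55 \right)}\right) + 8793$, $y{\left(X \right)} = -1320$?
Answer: $747562$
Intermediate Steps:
$B{\left(j,o \right)} = - 1116 o$
$Z = 748882$ ($Z = \left(801469 - 61380\right) + 8793 = 740089 + 8793 = 748882$)
$y{\left(283 \right)} + Z = -1320 + 748882 = 747562$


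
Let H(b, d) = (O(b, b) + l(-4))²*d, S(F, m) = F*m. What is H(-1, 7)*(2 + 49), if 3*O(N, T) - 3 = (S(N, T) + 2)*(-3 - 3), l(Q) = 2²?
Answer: 357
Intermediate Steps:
l(Q) = 4
O(N, T) = -3 - 2*N*T (O(N, T) = 1 + ((N*T + 2)*(-3 - 3))/3 = 1 + ((2 + N*T)*(-6))/3 = 1 + (-12 - 6*N*T)/3 = 1 + (-4 - 2*N*T) = -3 - 2*N*T)
H(b, d) = d*(1 - 2*b²)² (H(b, d) = ((-3 - 2*b*b) + 4)²*d = ((-3 - 2*b²) + 4)²*d = (1 - 2*b²)²*d = d*(1 - 2*b²)²)
H(-1, 7)*(2 + 49) = (7*(-1 + 2*(-1)²)²)*(2 + 49) = (7*(-1 + 2*1)²)*51 = (7*(-1 + 2)²)*51 = (7*1²)*51 = (7*1)*51 = 7*51 = 357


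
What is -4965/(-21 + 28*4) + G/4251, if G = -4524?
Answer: -551741/9919 ≈ -55.625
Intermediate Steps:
-4965/(-21 + 28*4) + G/4251 = -4965/(-21 + 28*4) - 4524/4251 = -4965/(-21 + 112) - 4524*1/4251 = -4965/91 - 116/109 = -551741/9919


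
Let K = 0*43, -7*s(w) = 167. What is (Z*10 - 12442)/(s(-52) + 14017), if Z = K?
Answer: -43547/48976 ≈ -0.88915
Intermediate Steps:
s(w) = -167/7 (s(w) = -1/7*167 = -167/7)
K = 0
Z = 0
(Z*10 - 12442)/(s(-52) + 14017) = (0*10 - 12442)/(-167/7 + 14017) = (0 - 12442)/(97952/7) = -12442*7/97952 = -43547/48976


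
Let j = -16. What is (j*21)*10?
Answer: -3360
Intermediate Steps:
(j*21)*10 = -16*21*10 = -336*10 = -3360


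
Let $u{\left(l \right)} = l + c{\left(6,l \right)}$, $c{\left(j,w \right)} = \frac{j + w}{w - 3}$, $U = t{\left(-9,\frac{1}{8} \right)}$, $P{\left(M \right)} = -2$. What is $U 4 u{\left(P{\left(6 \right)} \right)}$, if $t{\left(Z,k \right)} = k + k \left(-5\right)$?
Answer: $\frac{28}{5} \approx 5.6$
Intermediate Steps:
$t{\left(Z,k \right)} = - 4 k$ ($t{\left(Z,k \right)} = k - 5 k = - 4 k$)
$U = - \frac{1}{2}$ ($U = - \frac{4}{8} = \left(-4\right) \frac{1}{8} = - \frac{1}{2} \approx -0.5$)
$c{\left(j,w \right)} = \frac{j + w}{-3 + w}$
$u{\left(l \right)} = l + \frac{6 + l}{-3 + l}$
$U 4 u{\left(P{\left(6 \right)} \right)} = \left(- \frac{1}{2}\right) 4 \frac{6 - 2 - 2 \left(-3 - 2\right)}{-3 - 2} = - 2 \frac{6 - 2 - -10}{-5} = - 2 \left(- \frac{6 - 2 + 10}{5}\right) = - 2 \left(\left(- \frac{1}{5}\right) 14\right) = \left(-2\right) \left(- \frac{14}{5}\right) = \frac{28}{5}$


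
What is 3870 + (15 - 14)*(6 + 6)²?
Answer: 4014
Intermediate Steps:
3870 + (15 - 14)*(6 + 6)² = 3870 + 1*12² = 3870 + 1*144 = 3870 + 144 = 4014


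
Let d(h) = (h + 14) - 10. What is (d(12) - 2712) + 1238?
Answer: -1458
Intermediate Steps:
d(h) = 4 + h (d(h) = (14 + h) - 10 = 4 + h)
(d(12) - 2712) + 1238 = ((4 + 12) - 2712) + 1238 = (16 - 2712) + 1238 = -2696 + 1238 = -1458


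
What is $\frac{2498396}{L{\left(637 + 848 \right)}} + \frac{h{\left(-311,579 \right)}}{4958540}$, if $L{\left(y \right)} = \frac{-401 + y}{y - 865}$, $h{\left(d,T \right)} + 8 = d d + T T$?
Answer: $\frac{960100787422367}{671882170} \approx 1.429 \cdot 10^{6}$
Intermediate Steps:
$h{\left(d,T \right)} = -8 + T^{2} + d^{2}$ ($h{\left(d,T \right)} = -8 + \left(d d + T T\right) = -8 + \left(d^{2} + T^{2}\right) = -8 + \left(T^{2} + d^{2}\right) = -8 + T^{2} + d^{2}$)
$L{\left(y \right)} = \frac{-401 + y}{-865 + y}$
$\frac{2498396}{L{\left(637 + 848 \right)}} + \frac{h{\left(-311,579 \right)}}{4958540} = \frac{2498396}{\frac{1}{-865 + \left(637 + 848\right)} \left(-401 + \left(637 + 848\right)\right)} + \frac{-8 + 579^{2} + \left(-311\right)^{2}}{4958540} = \frac{2498396}{\frac{1}{-865 + 1485} \left(-401 + 1485\right)} + \left(-8 + 335241 + 96721\right) \frac{1}{4958540} = \frac{2498396}{\frac{1}{620} \cdot 1084} + 431954 \cdot \frac{1}{4958540} = \frac{2498396}{\frac{1}{620} \cdot 1084} + \frac{215977}{2479270} = \frac{2498396}{\frac{271}{155}} + \frac{215977}{2479270} = 2498396 \cdot \frac{155}{271} + \frac{215977}{2479270} = \frac{387251380}{271} + \frac{215977}{2479270} = \frac{960100787422367}{671882170}$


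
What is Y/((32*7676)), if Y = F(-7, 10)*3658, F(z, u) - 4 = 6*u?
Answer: 1829/1919 ≈ 0.95310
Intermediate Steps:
F(z, u) = 4 + 6*u
Y = 234112 (Y = (4 + 6*10)*3658 = (4 + 60)*3658 = 64*3658 = 234112)
Y/((32*7676)) = 234112/((32*7676)) = 234112/245632 = 234112*(1/245632) = 1829/1919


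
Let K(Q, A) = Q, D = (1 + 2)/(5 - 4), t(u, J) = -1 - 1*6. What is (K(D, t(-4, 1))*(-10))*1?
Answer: -30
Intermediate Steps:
t(u, J) = -7 (t(u, J) = -1 - 6 = -7)
D = 3 (D = 3/1 = 3*1 = 3)
(K(D, t(-4, 1))*(-10))*1 = (3*(-10))*1 = -30*1 = -30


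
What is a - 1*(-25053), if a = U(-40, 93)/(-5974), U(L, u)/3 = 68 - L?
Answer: 74833149/2987 ≈ 25053.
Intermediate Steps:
U(L, u) = 204 - 3*L (U(L, u) = 3*(68 - L) = 204 - 3*L)
a = -162/2987 (a = (204 - 3*(-40))/(-5974) = (204 + 120)*(-1/5974) = 324*(-1/5974) = -162/2987 ≈ -0.054235)
a - 1*(-25053) = -162/2987 - 1*(-25053) = -162/2987 + 25053 = 74833149/2987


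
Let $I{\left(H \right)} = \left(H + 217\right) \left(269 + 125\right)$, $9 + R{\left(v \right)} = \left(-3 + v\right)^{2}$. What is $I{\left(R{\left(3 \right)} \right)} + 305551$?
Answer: $387503$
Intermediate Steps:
$R{\left(v \right)} = -9 + \left(-3 + v\right)^{2}$
$I{\left(H \right)} = 85498 + 394 H$ ($I{\left(H \right)} = \left(217 + H\right) 394 = 85498 + 394 H$)
$I{\left(R{\left(3 \right)} \right)} + 305551 = \left(85498 + 394 \cdot 3 \left(-6 + 3\right)\right) + 305551 = \left(85498 + 394 \cdot 3 \left(-3\right)\right) + 305551 = \left(85498 + 394 \left(-9\right)\right) + 305551 = \left(85498 - 3546\right) + 305551 = 81952 + 305551 = 387503$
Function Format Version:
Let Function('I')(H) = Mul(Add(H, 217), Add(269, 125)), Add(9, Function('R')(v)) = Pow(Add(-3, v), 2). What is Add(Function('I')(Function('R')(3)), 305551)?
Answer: 387503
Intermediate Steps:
Function('R')(v) = Add(-9, Pow(Add(-3, v), 2))
Function('I')(H) = Add(85498, Mul(394, H)) (Function('I')(H) = Mul(Add(217, H), 394) = Add(85498, Mul(394, H)))
Add(Function('I')(Function('R')(3)), 305551) = Add(Add(85498, Mul(394, Mul(3, Add(-6, 3)))), 305551) = Add(Add(85498, Mul(394, Mul(3, -3))), 305551) = Add(Add(85498, Mul(394, -9)), 305551) = Add(Add(85498, -3546), 305551) = Add(81952, 305551) = 387503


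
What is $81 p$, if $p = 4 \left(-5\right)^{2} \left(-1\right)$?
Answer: $-8100$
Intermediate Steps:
$p = -100$ ($p = 4 \cdot 25 \left(-1\right) = 100 \left(-1\right) = -100$)
$81 p = 81 \left(-100\right) = -8100$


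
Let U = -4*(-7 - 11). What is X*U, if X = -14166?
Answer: -1019952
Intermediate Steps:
U = 72 (U = -4*(-18) = 72)
X*U = -14166*72 = -1019952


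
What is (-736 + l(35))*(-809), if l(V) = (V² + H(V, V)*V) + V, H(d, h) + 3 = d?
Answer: -1329996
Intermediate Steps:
H(d, h) = -3 + d
l(V) = V + V² + V*(-3 + V) (l(V) = (V² + (-3 + V)*V) + V = (V² + V*(-3 + V)) + V = V + V² + V*(-3 + V))
(-736 + l(35))*(-809) = (-736 + 2*35*(-1 + 35))*(-809) = (-736 + 2*35*34)*(-809) = (-736 + 2380)*(-809) = 1644*(-809) = -1329996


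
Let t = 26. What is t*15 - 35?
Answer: 355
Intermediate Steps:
t*15 - 35 = 26*15 - 35 = 390 - 35 = 355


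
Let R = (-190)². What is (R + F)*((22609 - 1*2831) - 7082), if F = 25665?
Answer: 784168440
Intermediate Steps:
R = 36100
(R + F)*((22609 - 1*2831) - 7082) = (36100 + 25665)*((22609 - 1*2831) - 7082) = 61765*((22609 - 2831) - 7082) = 61765*(19778 - 7082) = 61765*12696 = 784168440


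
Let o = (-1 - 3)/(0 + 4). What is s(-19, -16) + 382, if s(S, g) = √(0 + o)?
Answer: 382 + I ≈ 382.0 + 1.0*I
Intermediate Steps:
o = -1 (o = -4/4 = -4*¼ = -1)
s(S, g) = I (s(S, g) = √(0 - 1) = √(-1) = I)
s(-19, -16) + 382 = I + 382 = 382 + I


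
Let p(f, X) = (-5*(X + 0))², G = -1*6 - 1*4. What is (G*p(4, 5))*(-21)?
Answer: 131250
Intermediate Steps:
G = -10 (G = -6 - 4 = -10)
p(f, X) = 25*X² (p(f, X) = (-5*X)² = 25*X²)
(G*p(4, 5))*(-21) = -250*5²*(-21) = -250*25*(-21) = -10*625*(-21) = -6250*(-21) = 131250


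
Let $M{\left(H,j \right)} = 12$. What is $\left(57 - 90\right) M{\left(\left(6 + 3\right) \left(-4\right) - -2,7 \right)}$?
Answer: $-396$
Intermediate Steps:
$\left(57 - 90\right) M{\left(\left(6 + 3\right) \left(-4\right) - -2,7 \right)} = \left(57 - 90\right) 12 = \left(-33\right) 12 = -396$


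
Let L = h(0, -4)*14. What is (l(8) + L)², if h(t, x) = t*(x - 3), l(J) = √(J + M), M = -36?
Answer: -28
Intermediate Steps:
l(J) = √(-36 + J) (l(J) = √(J - 36) = √(-36 + J))
h(t, x) = t*(-3 + x)
L = 0 (L = (0*(-3 - 4))*14 = (0*(-7))*14 = 0*14 = 0)
(l(8) + L)² = (√(-36 + 8) + 0)² = (√(-28) + 0)² = (2*I*√7 + 0)² = (2*I*√7)² = -28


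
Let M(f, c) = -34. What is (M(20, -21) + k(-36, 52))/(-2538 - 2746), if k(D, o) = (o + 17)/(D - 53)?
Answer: 3095/470276 ≈ 0.0065812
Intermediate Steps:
k(D, o) = (17 + o)/(-53 + D)
(M(20, -21) + k(-36, 52))/(-2538 - 2746) = (-34 + (17 + 52)/(-53 - 36))/(-2538 - 2746) = (-34 + 69/(-89))/(-5284) = (-34 - 1/89*69)*(-1/5284) = (-34 - 69/89)*(-1/5284) = -3095/89*(-1/5284) = 3095/470276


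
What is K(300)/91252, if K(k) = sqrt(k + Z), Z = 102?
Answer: sqrt(402)/91252 ≈ 0.00021972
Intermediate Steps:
K(k) = sqrt(102 + k) (K(k) = sqrt(k + 102) = sqrt(102 + k))
K(300)/91252 = sqrt(102 + 300)/91252 = sqrt(402)*(1/91252) = sqrt(402)/91252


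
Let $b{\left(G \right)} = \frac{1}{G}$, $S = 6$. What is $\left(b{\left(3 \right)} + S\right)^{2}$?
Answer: $\frac{361}{9} \approx 40.111$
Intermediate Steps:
$\left(b{\left(3 \right)} + S\right)^{2} = \left(\frac{1}{3} + 6\right)^{2} = \left(\frac{19}{3}\right)^{2} = \frac{361}{9}$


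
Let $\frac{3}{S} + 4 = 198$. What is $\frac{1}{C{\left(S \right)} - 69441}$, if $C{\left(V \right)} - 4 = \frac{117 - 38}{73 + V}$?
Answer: $- \frac{14165}{983559779} \approx -1.4402 \cdot 10^{-5}$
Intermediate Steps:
$S = \frac{3}{194}$ ($S = \frac{3}{-4 + 198} = \frac{3}{194} \approx 0.015464$)
$C{\left(V \right)} = 4 + \frac{79}{73 + V}$ ($C{\left(V \right)} = 4 + \frac{117 - 38}{73 + V} = 4 + \frac{79}{73 + V}$)
$\frac{1}{C{\left(S \right)} - 69441} = \frac{1}{\frac{371 + 4 \cdot \frac{3}{194}}{73 + \frac{3}{194}} - 69441} = \frac{1}{\frac{371 + \frac{6}{97}}{\frac{14165}{194}} - 69441} = \frac{1}{\frac{194}{14165} \cdot \frac{35993}{97} - 69441} = \frac{1}{\frac{71986}{14165} - 69441} = \frac{1}{- \frac{983559779}{14165}} = - \frac{14165}{983559779}$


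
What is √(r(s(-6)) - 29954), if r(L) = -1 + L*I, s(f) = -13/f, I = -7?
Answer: I*√1078926/6 ≈ 173.12*I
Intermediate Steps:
r(L) = -1 - 7*L (r(L) = -1 + L*(-7) = -1 - 7*L)
√(r(s(-6)) - 29954) = √((-1 - (-91)/(-6)) - 29954) = √((-1 - (-91)*(-1)/6) - 29954) = √((-1 - 7*13/6) - 29954) = √((-1 - 91/6) - 29954) = √(-97/6 - 29954) = √(-179821/6) = I*√1078926/6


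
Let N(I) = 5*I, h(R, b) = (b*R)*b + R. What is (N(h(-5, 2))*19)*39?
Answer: -92625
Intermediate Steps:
h(R, b) = R + R*b² (h(R, b) = (R*b)*b + R = R*b² + R = R + R*b²)
(N(h(-5, 2))*19)*39 = ((5*(-5*(1 + 2²)))*19)*39 = ((5*(-5*(1 + 4)))*19)*39 = ((5*(-5*5))*19)*39 = ((5*(-25))*19)*39 = -125*19*39 = -2375*39 = -92625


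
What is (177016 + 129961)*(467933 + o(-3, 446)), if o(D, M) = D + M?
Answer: 143780659352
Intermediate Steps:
(177016 + 129961)*(467933 + o(-3, 446)) = (177016 + 129961)*(467933 + (-3 + 446)) = 306977*(467933 + 443) = 306977*468376 = 143780659352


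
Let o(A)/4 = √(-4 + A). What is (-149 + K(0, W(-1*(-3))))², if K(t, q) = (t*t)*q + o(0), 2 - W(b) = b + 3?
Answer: 22137 - 2384*I ≈ 22137.0 - 2384.0*I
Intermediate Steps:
W(b) = -1 - b (W(b) = 2 - (b + 3) = 2 - (3 + b) = 2 + (-3 - b) = -1 - b)
o(A) = 4*√(-4 + A)
K(t, q) = 8*I + q*t² (K(t, q) = (t*t)*q + 4*√(-4 + 0) = t²*q + 4*√(-4) = q*t² + 4*(2*I) = q*t² + 8*I = 8*I + q*t²)
(-149 + K(0, W(-1*(-3))))² = (-149 + (8*I + (-1 - (-1)*(-3))*0²))² = (-149 + (8*I + (-1 - 1*3)*0))² = (-149 + (8*I + (-1 - 3)*0))² = (-149 + (8*I - 4*0))² = (-149 + (8*I + 0))² = (-149 + 8*I)²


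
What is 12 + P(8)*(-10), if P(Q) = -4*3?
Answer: 132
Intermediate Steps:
P(Q) = -12
12 + P(8)*(-10) = 12 - 12*(-10) = 12 + 120 = 132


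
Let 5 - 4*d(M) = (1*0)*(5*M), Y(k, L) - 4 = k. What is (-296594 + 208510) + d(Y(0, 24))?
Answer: -352331/4 ≈ -88083.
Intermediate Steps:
Y(k, L) = 4 + k
d(M) = 5/4 (d(M) = 5/4 - 1*0*5*M/4 = 5/4 - 0*5*M = 5/4 - 1/4*0 = 5/4 + 0 = 5/4)
(-296594 + 208510) + d(Y(0, 24)) = (-296594 + 208510) + 5/4 = -88084 + 5/4 = -352331/4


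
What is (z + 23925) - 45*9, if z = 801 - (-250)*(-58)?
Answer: 9821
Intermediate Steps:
z = -13699 (z = 801 - 1*14500 = 801 - 14500 = -13699)
(z + 23925) - 45*9 = (-13699 + 23925) - 45*9 = 10226 - 405 = 9821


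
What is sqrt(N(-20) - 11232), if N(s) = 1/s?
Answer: I*sqrt(1123205)/10 ≈ 105.98*I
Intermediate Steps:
sqrt(N(-20) - 11232) = sqrt(1/(-20) - 11232) = sqrt(-1/20 - 11232) = sqrt(-224641/20) = I*sqrt(1123205)/10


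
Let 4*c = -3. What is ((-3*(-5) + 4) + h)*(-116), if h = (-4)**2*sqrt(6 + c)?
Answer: -2204 - 928*sqrt(21) ≈ -6456.6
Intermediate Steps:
c = -3/4 (c = (1/4)*(-3) = -3/4 ≈ -0.75000)
h = 8*sqrt(21) (h = (-4)**2*sqrt(6 - 3/4) = 16*sqrt(21/4) = 16*(sqrt(21)/2) = 8*sqrt(21) ≈ 36.661)
((-3*(-5) + 4) + h)*(-116) = ((-3*(-5) + 4) + 8*sqrt(21))*(-116) = ((15 + 4) + 8*sqrt(21))*(-116) = (19 + 8*sqrt(21))*(-116) = -2204 - 928*sqrt(21)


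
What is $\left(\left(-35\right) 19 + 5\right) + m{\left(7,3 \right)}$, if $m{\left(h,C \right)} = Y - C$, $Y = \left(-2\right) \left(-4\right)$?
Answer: $-655$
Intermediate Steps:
$Y = 8$
$m{\left(h,C \right)} = 8 - C$
$\left(\left(-35\right) 19 + 5\right) + m{\left(7,3 \right)} = \left(\left(-35\right) 19 + 5\right) + \left(8 - 3\right) = \left(-665 + 5\right) + \left(8 - 3\right) = -660 + 5 = -655$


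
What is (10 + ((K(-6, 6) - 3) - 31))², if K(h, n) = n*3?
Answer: 36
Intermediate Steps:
K(h, n) = 3*n
(10 + ((K(-6, 6) - 3) - 31))² = (10 + ((3*6 - 3) - 31))² = (10 + ((18 - 3) - 31))² = (10 + (15 - 31))² = (10 - 16)² = (-6)² = 36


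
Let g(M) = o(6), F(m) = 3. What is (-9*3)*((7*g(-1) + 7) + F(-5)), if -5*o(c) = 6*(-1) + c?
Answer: -270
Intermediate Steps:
o(c) = 6/5 - c/5 (o(c) = -(6*(-1) + c)/5 = -(-6 + c)/5 = 6/5 - c/5)
g(M) = 0 (g(M) = 6/5 - ⅕*6 = 6/5 - 6/5 = 0)
(-9*3)*((7*g(-1) + 7) + F(-5)) = (-9*3)*((7*0 + 7) + 3) = -27*((0 + 7) + 3) = -27*(7 + 3) = -27*10 = -270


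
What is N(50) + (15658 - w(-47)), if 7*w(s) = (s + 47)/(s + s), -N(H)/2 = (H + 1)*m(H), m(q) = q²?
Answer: -239342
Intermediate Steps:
N(H) = -2*H²*(1 + H) (N(H) = -2*(H + 1)*H² = -2*(1 + H)*H² = -2*H²*(1 + H))
w(s) = (47 + s)/(14*s) (w(s) = ((s + 47)/(s + s))/7 = ((47 + s)/((2*s)))/7 = ((47 + s)*(1/(2*s)))/7 = ((47 + s)/(2*s))/7 = (47 + s)/(14*s))
N(50) + (15658 - w(-47)) = 2*50²*(-1 - 1*50) + (15658 - (47 - 47)/(14*(-47))) = 2*2500*(-1 - 50) + (15658 - (-1)*0/(14*47)) = 2*2500*(-51) + (15658 - 1*0) = -255000 + (15658 + 0) = -255000 + 15658 = -239342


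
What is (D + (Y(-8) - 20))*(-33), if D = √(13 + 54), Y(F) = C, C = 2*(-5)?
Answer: 990 - 33*√67 ≈ 719.88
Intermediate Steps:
C = -10
Y(F) = -10
D = √67 ≈ 8.1853
(D + (Y(-8) - 20))*(-33) = (√67 + (-10 - 20))*(-33) = (√67 - 30)*(-33) = (-30 + √67)*(-33) = 990 - 33*√67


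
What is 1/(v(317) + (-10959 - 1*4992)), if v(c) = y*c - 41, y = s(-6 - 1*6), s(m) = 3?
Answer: -1/15041 ≈ -6.6485e-5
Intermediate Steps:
y = 3
v(c) = -41 + 3*c (v(c) = 3*c - 41 = -41 + 3*c)
1/(v(317) + (-10959 - 1*4992)) = 1/((-41 + 3*317) + (-10959 - 1*4992)) = 1/((-41 + 951) + (-10959 - 4992)) = 1/(910 - 15951) = 1/(-15041) = -1/15041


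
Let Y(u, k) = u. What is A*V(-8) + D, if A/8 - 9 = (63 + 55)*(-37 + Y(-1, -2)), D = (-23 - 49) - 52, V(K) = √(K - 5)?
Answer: -124 - 35800*I*√13 ≈ -124.0 - 1.2908e+5*I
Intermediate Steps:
V(K) = √(-5 + K)
D = -124 (D = -72 - 52 = -124)
A = -35800 (A = 72 + 8*((63 + 55)*(-37 - 1)) = 72 + 8*(118*(-38)) = 72 + 8*(-4484) = 72 - 35872 = -35800)
A*V(-8) + D = -35800*√(-5 - 8) - 124 = -35800*I*√13 - 124 = -124 - 35800*I*√13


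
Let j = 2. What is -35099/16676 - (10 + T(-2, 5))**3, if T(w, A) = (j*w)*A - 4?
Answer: 45723845/16676 ≈ 2741.9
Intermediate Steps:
T(w, A) = -4 + 2*A*w (T(w, A) = (2*w)*A - 4 = 2*A*w - 4 = -4 + 2*A*w)
-35099/16676 - (10 + T(-2, 5))**3 = -35099/16676 - (10 + (-4 + 2*5*(-2)))**3 = -35099*1/16676 - (10 + (-4 - 20))**3 = -35099/16676 - (10 - 24)**3 = -35099/16676 - 1*(-14)**3 = -35099/16676 - 1*(-2744) = -35099/16676 + 2744 = 45723845/16676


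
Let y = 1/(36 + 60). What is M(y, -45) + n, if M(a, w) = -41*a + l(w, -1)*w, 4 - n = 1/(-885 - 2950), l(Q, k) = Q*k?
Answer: -744208499/368160 ≈ -2021.4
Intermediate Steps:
y = 1/96 ≈ 0.010417
n = 15341/3835 (n = 4 - 1/(-885 - 2950) = 4 - 1/(-3835) = 4 - 1*(-1/3835) = 4 + 1/3835 = 15341/3835 ≈ 4.0003)
M(a, w) = -w² - 41*a (M(a, w) = -41*a + (w*(-1))*w = -41*a + (-w)*w = -41*a - w² = -w² - 41*a)
M(y, -45) + n = (-1*(-45)² - 41*1/96) + 15341/3835 = (-1*2025 - 41/96) + 15341/3835 = (-2025 - 41/96) + 15341/3835 = -194441/96 + 15341/3835 = -744208499/368160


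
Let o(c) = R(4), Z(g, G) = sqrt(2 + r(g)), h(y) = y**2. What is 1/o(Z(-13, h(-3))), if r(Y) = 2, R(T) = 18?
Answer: 1/18 ≈ 0.055556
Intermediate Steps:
Z(g, G) = 2 (Z(g, G) = sqrt(2 + 2) = sqrt(4) = 2)
o(c) = 18
1/o(Z(-13, h(-3))) = 1/18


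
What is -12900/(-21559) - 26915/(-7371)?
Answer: 96478055/22701627 ≈ 4.2498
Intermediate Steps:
-12900/(-21559) - 26915/(-7371) = -12900*(-1/21559) - 26915*(-1/7371) = 12900/21559 + 3845/1053 = 96478055/22701627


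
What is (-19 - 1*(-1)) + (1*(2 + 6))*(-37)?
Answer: -314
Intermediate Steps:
(-19 - 1*(-1)) + (1*(2 + 6))*(-37) = (-19 + 1) + (1*8)*(-37) = -18 + 8*(-37) = -18 - 296 = -314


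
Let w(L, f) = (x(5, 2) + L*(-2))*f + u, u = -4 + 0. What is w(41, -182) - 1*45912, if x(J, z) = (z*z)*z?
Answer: -32448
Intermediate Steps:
x(J, z) = z**3 (x(J, z) = z**2*z = z**3)
u = -4
w(L, f) = -4 + f*(8 - 2*L) (w(L, f) = (2**3 + L*(-2))*f - 4 = (8 - 2*L)*f - 4 = f*(8 - 2*L) - 4 = -4 + f*(8 - 2*L))
w(41, -182) - 1*45912 = (-4 + 8*(-182) - 2*41*(-182)) - 1*45912 = (-4 - 1456 + 14924) - 45912 = 13464 - 45912 = -32448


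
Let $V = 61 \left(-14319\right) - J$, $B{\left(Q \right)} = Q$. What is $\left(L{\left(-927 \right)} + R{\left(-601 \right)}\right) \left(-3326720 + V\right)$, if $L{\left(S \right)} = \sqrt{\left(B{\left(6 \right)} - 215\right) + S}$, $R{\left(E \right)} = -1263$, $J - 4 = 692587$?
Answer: $6179568510 - 19571080 i \sqrt{71} \approx 6.1796 \cdot 10^{9} - 1.6491 \cdot 10^{8} i$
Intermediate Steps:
$J = 692591$ ($J = 4 + 692587 = 692591$)
$L{\left(S \right)} = \sqrt{-209 + S}$ ($L{\left(S \right)} = \sqrt{\left(6 - 215\right) + S} = \sqrt{-209 + S}$)
$V = -1566050$ ($V = 61 \left(-14319\right) - 692591 = -873459 - 692591 = -1566050$)
$\left(L{\left(-927 \right)} + R{\left(-601 \right)}\right) \left(-3326720 + V\right) = \left(\sqrt{-209 - 927} - 1263\right) \left(-3326720 - 1566050\right) = \left(\sqrt{-1136} - 1263\right) \left(-4892770\right) = \left(4 i \sqrt{71} - 1263\right) \left(-4892770\right) = \left(-1263 + 4 i \sqrt{71}\right) \left(-4892770\right) = 6179568510 - 19571080 i \sqrt{71}$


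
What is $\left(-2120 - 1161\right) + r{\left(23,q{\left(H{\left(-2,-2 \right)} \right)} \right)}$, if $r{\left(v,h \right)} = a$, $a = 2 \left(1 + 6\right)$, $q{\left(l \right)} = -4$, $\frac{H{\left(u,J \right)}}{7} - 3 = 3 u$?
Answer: $-3267$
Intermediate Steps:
$H{\left(u,J \right)} = 21 + 21 u$ ($H{\left(u,J \right)} = 21 + 7 \cdot 3 u = 21 + 21 u$)
$a = 14$ ($a = 2 \cdot 7 = 14$)
$r{\left(v,h \right)} = 14$
$\left(-2120 - 1161\right) + r{\left(23,q{\left(H{\left(-2,-2 \right)} \right)} \right)} = \left(-2120 - 1161\right) + 14 = -3281 + 14 = -3267$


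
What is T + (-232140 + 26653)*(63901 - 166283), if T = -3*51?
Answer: 21038169881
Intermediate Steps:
T = -153
T + (-232140 + 26653)*(63901 - 166283) = -153 + (-232140 + 26653)*(63901 - 166283) = -153 - 205487*(-102382) = -153 + 21038170034 = 21038169881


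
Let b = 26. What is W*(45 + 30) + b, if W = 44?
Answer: 3326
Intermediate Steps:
W*(45 + 30) + b = 44*(45 + 30) + 26 = 44*75 + 26 = 3300 + 26 = 3326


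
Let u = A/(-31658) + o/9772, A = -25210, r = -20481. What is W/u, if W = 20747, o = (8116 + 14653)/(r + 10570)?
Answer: 2891458978690436/110948865469 ≈ 26061.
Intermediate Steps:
o = -22769/9911 (o = (8116 + 14653)/(-20481 + 10570) = 22769/(-9911) = 22769*(-1/9911) = -22769/9911 ≈ -2.2973)
u = 110948865469/139367570188 (u = -25210/(-31658) - 22769/9911/9772 = -25210*(-1/31658) - 22769/9911*1/9772 = 12605/15829 - 22769/96850292 = 110948865469/139367570188 ≈ 0.79609)
W/u = 20747/(110948865469/139367570188) = 20747*(139367570188/110948865469) = 2891458978690436/110948865469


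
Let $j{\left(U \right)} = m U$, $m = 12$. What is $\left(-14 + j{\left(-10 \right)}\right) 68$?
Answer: $-9112$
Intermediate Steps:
$j{\left(U \right)} = 12 U$
$\left(-14 + j{\left(-10 \right)}\right) 68 = \left(-14 + 12 \left(-10\right)\right) 68 = \left(-14 - 120\right) 68 = \left(-134\right) 68 = -9112$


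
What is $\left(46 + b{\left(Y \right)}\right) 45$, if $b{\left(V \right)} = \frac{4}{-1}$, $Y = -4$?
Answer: $1890$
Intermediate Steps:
$b{\left(V \right)} = -4$ ($b{\left(V \right)} = 4 \left(-1\right) = -4$)
$\left(46 + b{\left(Y \right)}\right) 45 = \left(46 - 4\right) 45 = 42 \cdot 45 = 1890$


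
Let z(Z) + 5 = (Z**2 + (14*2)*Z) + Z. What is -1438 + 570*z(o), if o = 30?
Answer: 1004612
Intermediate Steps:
z(Z) = -5 + Z**2 + 29*Z (z(Z) = -5 + ((Z**2 + (14*2)*Z) + Z) = -5 + ((Z**2 + 28*Z) + Z) = -5 + (Z**2 + 29*Z) = -5 + Z**2 + 29*Z)
-1438 + 570*z(o) = -1438 + 570*(-5 + 30**2 + 29*30) = -1438 + 570*(-5 + 900 + 870) = -1438 + 570*1765 = -1438 + 1006050 = 1004612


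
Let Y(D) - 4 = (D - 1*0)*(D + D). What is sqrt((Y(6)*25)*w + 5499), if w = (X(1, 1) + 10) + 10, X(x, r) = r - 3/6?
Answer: sqrt(44449) ≈ 210.83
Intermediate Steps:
Y(D) = 4 + 2*D**2 (Y(D) = 4 + (D - 1*0)*(D + D) = 4 + (D + 0)*(2*D) = 4 + D*(2*D) = 4 + 2*D**2)
X(x, r) = -1/2 + r (X(x, r) = r - 3/6 = r - 1*1/2 = r - 1/2 = -1/2 + r)
w = 41/2 (w = ((-1/2 + 1) + 10) + 10 = (1/2 + 10) + 10 = 21/2 + 10 = 41/2 ≈ 20.500)
sqrt((Y(6)*25)*w + 5499) = sqrt(((4 + 2*6**2)*25)*(41/2) + 5499) = sqrt(((4 + 2*36)*25)*(41/2) + 5499) = sqrt(((4 + 72)*25)*(41/2) + 5499) = sqrt((76*25)*(41/2) + 5499) = sqrt(1900*(41/2) + 5499) = sqrt(38950 + 5499) = sqrt(44449)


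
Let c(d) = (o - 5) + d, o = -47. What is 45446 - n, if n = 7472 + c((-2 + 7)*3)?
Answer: 38011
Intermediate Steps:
c(d) = -52 + d (c(d) = (-47 - 5) + d = -52 + d)
n = 7435 (n = 7472 + (-52 + (-2 + 7)*3) = 7472 + (-52 + 5*3) = 7472 + (-52 + 15) = 7472 - 37 = 7435)
45446 - n = 45446 - 1*7435 = 45446 - 7435 = 38011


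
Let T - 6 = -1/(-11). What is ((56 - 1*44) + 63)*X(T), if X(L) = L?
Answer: 5025/11 ≈ 456.82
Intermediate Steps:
T = 67/11 (T = 6 - 1/(-11) = 6 - 1*(-1/11) = 6 + 1/11 = 67/11 ≈ 6.0909)
((56 - 1*44) + 63)*X(T) = ((56 - 1*44) + 63)*(67/11) = ((56 - 44) + 63)*(67/11) = (12 + 63)*(67/11) = 75*(67/11) = 5025/11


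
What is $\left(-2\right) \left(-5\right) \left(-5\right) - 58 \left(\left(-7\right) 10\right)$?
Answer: $4010$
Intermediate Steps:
$\left(-2\right) \left(-5\right) \left(-5\right) - 58 \left(\left(-7\right) 10\right) = 10 \left(-5\right) - -4060 = -50 + 4060 = 4010$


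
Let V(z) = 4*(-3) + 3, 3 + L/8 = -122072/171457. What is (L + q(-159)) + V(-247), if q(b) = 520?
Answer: 82522983/171457 ≈ 481.30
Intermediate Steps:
L = -5091544/171457 (L = -24 + 8*(-122072/171457) = -24 - 976576/171457 = -5091544/171457 ≈ -29.696)
V(z) = -9 (V(z) = -12 + 3 = -9)
(L + q(-159)) + V(-247) = (-5091544/171457 + 520) - 9 = 84066096/171457 - 9 = 82522983/171457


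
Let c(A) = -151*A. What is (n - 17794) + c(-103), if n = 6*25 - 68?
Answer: -2159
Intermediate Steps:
n = 82 (n = 150 - 68 = 82)
(n - 17794) + c(-103) = (82 - 17794) - 151*(-103) = -17712 + 15553 = -2159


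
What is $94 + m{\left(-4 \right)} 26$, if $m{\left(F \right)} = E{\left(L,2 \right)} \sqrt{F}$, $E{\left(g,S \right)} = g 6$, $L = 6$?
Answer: $94 + 1872 i \approx 94.0 + 1872.0 i$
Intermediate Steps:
$E{\left(g,S \right)} = 6 g$
$m{\left(F \right)} = 36 \sqrt{F}$ ($m{\left(F \right)} = 6 \cdot 6 \sqrt{F} = 36 \sqrt{F}$)
$94 + m{\left(-4 \right)} 26 = 94 + 36 \sqrt{-4} \cdot 26 = 94 + 36 \cdot 2 i 26 = 94 + 72 i 26 = 94 + 1872 i$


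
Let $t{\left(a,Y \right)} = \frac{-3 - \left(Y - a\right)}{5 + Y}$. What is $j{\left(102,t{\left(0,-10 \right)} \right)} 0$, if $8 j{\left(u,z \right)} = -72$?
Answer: $0$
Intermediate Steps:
$t{\left(a,Y \right)} = \frac{-3 + a - Y}{5 + Y}$ ($t{\left(a,Y \right)} = \frac{-3 - \left(Y - a\right)}{5 + Y} = \frac{-3 + a - Y}{5 + Y}$)
$j{\left(u,z \right)} = -9$ ($j{\left(u,z \right)} = \frac{1}{8} \left(-72\right) = -9$)
$j{\left(102,t{\left(0,-10 \right)} \right)} 0 = \left(-9\right) 0 = 0$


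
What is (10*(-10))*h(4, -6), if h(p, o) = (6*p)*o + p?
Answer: 14000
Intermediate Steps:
h(p, o) = p + 6*o*p (h(p, o) = 6*o*p + p = p + 6*o*p)
(10*(-10))*h(4, -6) = (10*(-10))*(4*(1 + 6*(-6))) = -400*(1 - 36) = -400*(-35) = -100*(-140) = 14000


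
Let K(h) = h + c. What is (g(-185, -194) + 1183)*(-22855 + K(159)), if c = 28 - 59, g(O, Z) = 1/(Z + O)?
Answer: -10189786812/379 ≈ -2.6886e+7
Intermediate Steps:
g(O, Z) = 1/(O + Z)
c = -31
K(h) = -31 + h (K(h) = h - 31 = -31 + h)
(g(-185, -194) + 1183)*(-22855 + K(159)) = (1/(-185 - 194) + 1183)*(-22855 + (-31 + 159)) = (1/(-379) + 1183)*(-22855 + 128) = (-1/379 + 1183)*(-22727) = (448356/379)*(-22727) = -10189786812/379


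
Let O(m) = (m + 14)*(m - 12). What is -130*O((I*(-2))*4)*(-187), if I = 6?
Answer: 49592400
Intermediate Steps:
O(m) = (-12 + m)*(14 + m) (O(m) = (14 + m)*(-12 + m) = (-12 + m)*(14 + m))
-130*O((I*(-2))*4)*(-187) = -130*(-168 + ((6*(-2))*4)² + 2*((6*(-2))*4))*(-187) = -130*(-168 + (-12*4)² + 2*(-12*4))*(-187) = -130*(-168 + (-48)² + 2*(-48))*(-187) = -130*(-168 + 2304 - 96)*(-187) = -130*2040*(-187) = -265200*(-187) = 49592400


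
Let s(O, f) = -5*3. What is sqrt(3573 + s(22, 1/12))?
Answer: sqrt(3558) ≈ 59.649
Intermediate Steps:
s(O, f) = -15
sqrt(3573 + s(22, 1/12)) = sqrt(3573 - 15) = sqrt(3558)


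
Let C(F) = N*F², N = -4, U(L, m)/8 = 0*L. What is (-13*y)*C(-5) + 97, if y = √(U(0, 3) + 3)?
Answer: 97 + 1300*√3 ≈ 2348.7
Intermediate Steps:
U(L, m) = 0 (U(L, m) = 8*(0*L) = 8*0 = 0)
C(F) = -4*F²
y = √3 (y = √(0 + 3) = √3 ≈ 1.7320)
(-13*y)*C(-5) + 97 = (-13*√3)*(-4*(-5)²) + 97 = (-13*√3)*(-4*25) + 97 = -13*√3*(-100) + 97 = 1300*√3 + 97 = 97 + 1300*√3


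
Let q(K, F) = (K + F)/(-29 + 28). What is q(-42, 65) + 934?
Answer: 911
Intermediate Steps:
q(K, F) = -F - K (q(K, F) = (F + K)/(-1) = (F + K)*(-1) = -F - K)
q(-42, 65) + 934 = (-1*65 - 1*(-42)) + 934 = (-65 + 42) + 934 = -23 + 934 = 911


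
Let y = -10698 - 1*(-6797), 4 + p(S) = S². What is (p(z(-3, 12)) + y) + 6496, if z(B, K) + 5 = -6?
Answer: 2712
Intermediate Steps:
z(B, K) = -11 (z(B, K) = -5 - 6 = -11)
p(S) = -4 + S²
y = -3901 (y = -10698 + 6797 = -3901)
(p(z(-3, 12)) + y) + 6496 = ((-4 + (-11)²) - 3901) + 6496 = ((-4 + 121) - 3901) + 6496 = (117 - 3901) + 6496 = -3784 + 6496 = 2712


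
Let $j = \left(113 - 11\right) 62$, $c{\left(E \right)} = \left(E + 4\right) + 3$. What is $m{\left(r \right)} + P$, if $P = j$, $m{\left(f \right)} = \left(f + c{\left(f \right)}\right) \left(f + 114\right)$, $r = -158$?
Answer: $19920$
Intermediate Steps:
$c{\left(E \right)} = 7 + E$ ($c{\left(E \right)} = \left(4 + E\right) + 3 = 7 + E$)
$j = 6324$ ($j = \left(113 - 11\right) 62 = 102 \cdot 62 = 6324$)
$m{\left(f \right)} = \left(7 + 2 f\right) \left(114 + f\right)$ ($m{\left(f \right)} = \left(f + \left(7 + f\right)\right) \left(f + 114\right) = \left(7 + 2 f\right) \left(114 + f\right)$)
$P = 6324$
$m{\left(r \right)} + P = \left(798 + 2 \left(-158\right)^{2} + 235 \left(-158\right)\right) + 6324 = \left(798 + 2 \cdot 24964 - 37130\right) + 6324 = \left(798 + 49928 - 37130\right) + 6324 = 13596 + 6324 = 19920$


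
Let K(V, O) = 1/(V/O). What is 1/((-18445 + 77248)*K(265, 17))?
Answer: 265/999651 ≈ 0.00026509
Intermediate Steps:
K(V, O) = O/V
1/((-18445 + 77248)*K(265, 17)) = 1/((-18445 + 77248)*((17/265))) = 1/(58803*((17*(1/265)))) = 1/(58803*(17/265)) = (1/58803)*(265/17) = 265/999651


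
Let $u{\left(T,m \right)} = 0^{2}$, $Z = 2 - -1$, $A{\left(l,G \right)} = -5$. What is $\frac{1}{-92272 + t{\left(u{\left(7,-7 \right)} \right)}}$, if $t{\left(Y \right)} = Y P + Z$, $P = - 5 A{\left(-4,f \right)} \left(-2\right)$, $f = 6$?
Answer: $- \frac{1}{92269} \approx -1.0838 \cdot 10^{-5}$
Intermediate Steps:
$Z = 3$ ($Z = 2 + 1 = 3$)
$P = -50$ ($P = \left(-5\right) \left(-5\right) \left(-2\right) = 25 \left(-2\right) = -50$)
$u{\left(T,m \right)} = 0$
$t{\left(Y \right)} = 3 - 50 Y$ ($t{\left(Y \right)} = Y \left(-50\right) + 3 = - 50 Y + 3 = 3 - 50 Y$)
$\frac{1}{-92272 + t{\left(u{\left(7,-7 \right)} \right)}} = \frac{1}{-92272 + \left(3 - 0\right)} = \frac{1}{-92272 + \left(3 + 0\right)} = \frac{1}{-92272 + 3} = \frac{1}{-92269} = - \frac{1}{92269}$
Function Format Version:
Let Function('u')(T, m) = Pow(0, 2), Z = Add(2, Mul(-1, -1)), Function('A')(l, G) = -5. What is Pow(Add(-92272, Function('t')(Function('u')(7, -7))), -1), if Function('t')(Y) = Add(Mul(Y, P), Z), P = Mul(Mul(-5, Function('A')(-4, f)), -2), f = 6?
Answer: Rational(-1, 92269) ≈ -1.0838e-5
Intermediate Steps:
Z = 3 (Z = Add(2, 1) = 3)
P = -50 (P = Mul(Mul(-5, -5), -2) = Mul(25, -2) = -50)
Function('u')(T, m) = 0
Function('t')(Y) = Add(3, Mul(-50, Y)) (Function('t')(Y) = Add(Mul(Y, -50), 3) = Add(Mul(-50, Y), 3) = Add(3, Mul(-50, Y)))
Pow(Add(-92272, Function('t')(Function('u')(7, -7))), -1) = Pow(Add(-92272, Add(3, Mul(-50, 0))), -1) = Pow(Add(-92272, Add(3, 0)), -1) = Pow(Add(-92272, 3), -1) = Pow(-92269, -1) = Rational(-1, 92269)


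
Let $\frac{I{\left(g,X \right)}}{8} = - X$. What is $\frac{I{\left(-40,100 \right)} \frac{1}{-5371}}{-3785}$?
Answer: $- \frac{160}{4065847} \approx -3.9352 \cdot 10^{-5}$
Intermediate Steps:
$I{\left(g,X \right)} = - 8 X$ ($I{\left(g,X \right)} = 8 \left(- X\right) = - 8 X$)
$\frac{I{\left(-40,100 \right)} \frac{1}{-5371}}{-3785} = \frac{\left(-8\right) 100 \frac{1}{-5371}}{-3785} = \left(-800\right) \left(- \frac{1}{5371}\right) \left(- \frac{1}{3785}\right) = \frac{800}{5371} \left(- \frac{1}{3785}\right) = - \frac{160}{4065847}$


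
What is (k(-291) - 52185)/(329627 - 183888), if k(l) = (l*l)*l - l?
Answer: -2244915/13249 ≈ -169.44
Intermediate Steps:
k(l) = l**3 - l (k(l) = l**2*l - l = l**3 - l)
(k(-291) - 52185)/(329627 - 183888) = (((-291)**3 - 1*(-291)) - 52185)/(329627 - 183888) = ((-24642171 + 291) - 52185)/145739 = (-24641880 - 52185)*(1/145739) = -24694065*1/145739 = -2244915/13249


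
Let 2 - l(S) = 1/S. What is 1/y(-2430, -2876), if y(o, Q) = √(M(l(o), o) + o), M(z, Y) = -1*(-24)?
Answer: -I*√2406/2406 ≈ -0.020387*I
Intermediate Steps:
l(S) = 2 - 1/S
M(z, Y) = 24
y(o, Q) = √(24 + o)
1/y(-2430, -2876) = 1/(√(24 - 2430)) = 1/(√(-2406)) = 1/(I*√2406) = -I*√2406/2406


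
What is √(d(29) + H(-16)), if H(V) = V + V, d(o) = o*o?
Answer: √809 ≈ 28.443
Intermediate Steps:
d(o) = o²
H(V) = 2*V
√(d(29) + H(-16)) = √(29² + 2*(-16)) = √(841 - 32) = √809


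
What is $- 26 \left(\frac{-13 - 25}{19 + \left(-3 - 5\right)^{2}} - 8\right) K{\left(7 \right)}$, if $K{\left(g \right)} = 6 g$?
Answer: $\frac{766584}{83} \approx 9236.0$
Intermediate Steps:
$- 26 \left(\frac{-13 - 25}{19 + \left(-3 - 5\right)^{2}} - 8\right) K{\left(7 \right)} = - 26 \left(\frac{-13 - 25}{19 + \left(-3 - 5\right)^{2}} - 8\right) 6 \cdot 7 = - 26 \left(- \frac{38}{19 + \left(-8\right)^{2}} - 8\right) 42 = - 26 \left(- \frac{38}{19 + 64} - 8\right) 42 = - 26 \left(- \frac{38}{83} - 8\right) 42 = \left(-26\right) \left(- \frac{702}{83}\right) 42 = \frac{18252}{83} \cdot 42 = \frac{766584}{83}$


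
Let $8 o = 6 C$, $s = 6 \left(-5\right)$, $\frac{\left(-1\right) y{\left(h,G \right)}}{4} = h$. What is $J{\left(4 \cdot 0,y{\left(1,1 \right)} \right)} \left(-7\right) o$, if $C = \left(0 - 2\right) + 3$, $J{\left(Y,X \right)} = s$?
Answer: $\frac{315}{2} \approx 157.5$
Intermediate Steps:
$y{\left(h,G \right)} = - 4 h$
$s = -30$
$J{\left(Y,X \right)} = -30$
$C = 1$ ($C = -2 + 3 = 1$)
$o = \frac{3}{4}$ ($o = \frac{6 \cdot 1}{8} = \frac{1}{8} \cdot 6 = \frac{3}{4} \approx 0.75$)
$J{\left(4 \cdot 0,y{\left(1,1 \right)} \right)} \left(-7\right) o = \left(-30\right) \left(-7\right) \frac{3}{4} = 210 \cdot \frac{3}{4} = \frac{315}{2}$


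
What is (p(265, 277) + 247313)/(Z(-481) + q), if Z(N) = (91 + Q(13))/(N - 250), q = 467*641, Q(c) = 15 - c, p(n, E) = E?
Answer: 90494145/109411282 ≈ 0.82710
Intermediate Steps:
q = 299347
Z(N) = 93/(-250 + N) (Z(N) = (91 + (15 - 1*13))/(N - 250) = (91 + (15 - 13))/(-250 + N) = (91 + 2)/(-250 + N) = 93/(-250 + N))
(p(265, 277) + 247313)/(Z(-481) + q) = (277 + 247313)/(93/(-250 - 481) + 299347) = 247590/(93/(-731) + 299347) = 247590/(93*(-1/731) + 299347) = 247590/(-93/731 + 299347) = 247590/(218822564/731) = 247590*(731/218822564) = 90494145/109411282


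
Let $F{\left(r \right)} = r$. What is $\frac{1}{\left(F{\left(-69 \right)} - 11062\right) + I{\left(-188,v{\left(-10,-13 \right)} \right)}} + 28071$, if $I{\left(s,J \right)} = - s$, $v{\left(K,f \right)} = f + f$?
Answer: $\frac{307180952}{10943} \approx 28071.0$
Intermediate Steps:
$v{\left(K,f \right)} = 2 f$
$\frac{1}{\left(F{\left(-69 \right)} - 11062\right) + I{\left(-188,v{\left(-10,-13 \right)} \right)}} + 28071 = \frac{1}{\left(-69 - 11062\right) - -188} + 28071 = \frac{1}{\left(-69 - 11062\right) + 188} + 28071 = \frac{1}{-11131 + 188} + 28071 = \frac{1}{-10943} + 28071 = - \frac{1}{10943} + 28071 = \frac{307180952}{10943}$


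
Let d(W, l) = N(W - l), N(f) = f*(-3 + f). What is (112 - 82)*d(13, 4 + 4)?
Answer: 300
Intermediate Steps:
d(W, l) = (W - l)*(-3 + W - l) (d(W, l) = (W - l)*(-3 + (W - l)) = (W - l)*(-3 + W - l))
(112 - 82)*d(13, 4 + 4) = (112 - 82)*(-(13 - (4 + 4))*(3 + (4 + 4) - 1*13)) = 30*(-(13 - 1*8)*(3 + 8 - 13)) = 30*(-1*(13 - 8)*(-2)) = 30*(-1*5*(-2)) = 30*10 = 300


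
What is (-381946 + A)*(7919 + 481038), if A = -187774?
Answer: -278568582040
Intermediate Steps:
(-381946 + A)*(7919 + 481038) = (-381946 - 187774)*(7919 + 481038) = -569720*488957 = -278568582040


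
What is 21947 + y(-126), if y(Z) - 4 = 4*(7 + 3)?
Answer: 21991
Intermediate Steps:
y(Z) = 44 (y(Z) = 4 + 4*(7 + 3) = 4 + 4*10 = 4 + 40 = 44)
21947 + y(-126) = 21947 + 44 = 21991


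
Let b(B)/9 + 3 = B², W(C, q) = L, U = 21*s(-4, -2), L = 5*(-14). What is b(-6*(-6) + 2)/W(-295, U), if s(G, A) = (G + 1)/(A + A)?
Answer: -12969/70 ≈ -185.27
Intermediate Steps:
L = -70
s(G, A) = (1 + G)/(2*A) (s(G, A) = (1 + G)/((2*A)) = (1 + G)*(1/(2*A)) = (1 + G)/(2*A))
U = 63/4 (U = 21*((½)*(1 - 4)/(-2)) = 21*((½)*(-½)*(-3)) = 21*(¾) = 63/4 ≈ 15.750)
W(C, q) = -70
b(B) = -27 + 9*B²
b(-6*(-6) + 2)/W(-295, U) = (-27 + 9*(-6*(-6) + 2)²)/(-70) = (-27 + 9*(36 + 2)²)*(-1/70) = (-27 + 9*38²)*(-1/70) = (-27 + 9*1444)*(-1/70) = (-27 + 12996)*(-1/70) = 12969*(-1/70) = -12969/70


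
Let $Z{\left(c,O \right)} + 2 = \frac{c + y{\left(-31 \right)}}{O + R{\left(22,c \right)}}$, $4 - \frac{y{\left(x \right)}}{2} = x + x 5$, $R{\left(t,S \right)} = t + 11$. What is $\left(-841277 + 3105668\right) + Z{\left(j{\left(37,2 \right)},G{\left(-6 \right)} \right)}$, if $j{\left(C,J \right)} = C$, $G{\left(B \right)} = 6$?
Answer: $\frac{29437196}{13} \approx 2.2644 \cdot 10^{6}$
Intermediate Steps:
$R{\left(t,S \right)} = 11 + t$
$y{\left(x \right)} = 8 - 12 x$ ($y{\left(x \right)} = 8 - 2 \left(x + x 5\right) = 8 - 2 \left(x + 5 x\right) = 8 - 2 \cdot 6 x = 8 - 12 x$)
$Z{\left(c,O \right)} = -2 + \frac{380 + c}{33 + O}$ ($Z{\left(c,O \right)} = -2 + \frac{c + \left(8 - -372\right)}{O + \left(11 + 22\right)} = -2 + \frac{c + \left(8 + 372\right)}{O + 33} = -2 + \frac{c + 380}{33 + O} = -2 + \frac{380 + c}{33 + O}$)
$\left(-841277 + 3105668\right) + Z{\left(j{\left(37,2 \right)},G{\left(-6 \right)} \right)} = \left(-841277 + 3105668\right) + \frac{314 + 37 - 12}{33 + 6} = 2264391 + \frac{314 + 37 - 12}{39} = 2264391 + \frac{1}{39} \cdot 339 = 2264391 + \frac{113}{13} = \frac{29437196}{13}$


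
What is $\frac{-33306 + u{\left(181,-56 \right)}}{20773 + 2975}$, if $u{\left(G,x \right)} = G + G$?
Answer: $- \frac{8236}{5937} \approx -1.3872$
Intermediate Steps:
$u{\left(G,x \right)} = 2 G$
$\frac{-33306 + u{\left(181,-56 \right)}}{20773 + 2975} = \frac{-33306 + 2 \cdot 181}{20773 + 2975} = \frac{-33306 + 362}{23748} = \left(-32944\right) \frac{1}{23748} = - \frac{8236}{5937}$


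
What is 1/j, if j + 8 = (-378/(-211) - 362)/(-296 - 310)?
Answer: -63933/473462 ≈ -0.13503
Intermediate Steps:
j = -473462/63933 (j = -8 + (-378/(-211) - 362)/(-296 - 310) = -8 + (-378*(-1/211) - 362)/(-606) = -8 + (378/211 - 362)*(-1/606) = -8 - 76004/211*(-1/606) = -8 + 38002/63933 = -473462/63933 ≈ -7.4056)
1/j = 1/(-473462/63933) = -63933/473462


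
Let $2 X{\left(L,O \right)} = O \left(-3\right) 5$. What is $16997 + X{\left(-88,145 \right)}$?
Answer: $\frac{31819}{2} \approx 15910.0$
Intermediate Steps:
$X{\left(L,O \right)} = - \frac{15 O}{2}$ ($X{\left(L,O \right)} = \frac{O \left(-3\right) 5}{2} = \frac{- 3 O 5}{2} = \frac{\left(-15\right) O}{2} = - \frac{15 O}{2}$)
$16997 + X{\left(-88,145 \right)} = 16997 - \frac{2175}{2} = \frac{31819}{2}$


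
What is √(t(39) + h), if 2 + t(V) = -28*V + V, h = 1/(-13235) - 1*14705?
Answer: I*√2760603959235/13235 ≈ 125.54*I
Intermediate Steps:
h = -194620676/13235 (h = -1/13235 - 14705 = -194620676/13235 ≈ -14705.)
t(V) = -2 - 27*V (t(V) = -2 + (-28*V + V) = -2 - 27*V)
√(t(39) + h) = √((-2 - 27*39) - 194620676/13235) = √((-2 - 1053) - 194620676/13235) = √(-1055 - 194620676/13235) = √(-208583601/13235) = I*√2760603959235/13235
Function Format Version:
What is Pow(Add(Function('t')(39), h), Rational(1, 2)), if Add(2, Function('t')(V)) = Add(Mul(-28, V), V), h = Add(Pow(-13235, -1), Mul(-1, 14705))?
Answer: Mul(Rational(1, 13235), I, Pow(2760603959235, Rational(1, 2))) ≈ Mul(125.54, I)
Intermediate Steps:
h = Rational(-194620676, 13235) (h = Add(Rational(-1, 13235), -14705) = Rational(-194620676, 13235) ≈ -14705.)
Function('t')(V) = Add(-2, Mul(-27, V)) (Function('t')(V) = Add(-2, Add(Mul(-28, V), V)) = Add(-2, Mul(-27, V)))
Pow(Add(Function('t')(39), h), Rational(1, 2)) = Pow(Add(Add(-2, Mul(-27, 39)), Rational(-194620676, 13235)), Rational(1, 2)) = Pow(Add(Add(-2, -1053), Rational(-194620676, 13235)), Rational(1, 2)) = Pow(Add(-1055, Rational(-194620676, 13235)), Rational(1, 2)) = Pow(Rational(-208583601, 13235), Rational(1, 2)) = Mul(Rational(1, 13235), I, Pow(2760603959235, Rational(1, 2)))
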